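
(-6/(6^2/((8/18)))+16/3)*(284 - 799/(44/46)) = -287053/99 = -2899.53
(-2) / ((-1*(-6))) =-1 / 3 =-0.33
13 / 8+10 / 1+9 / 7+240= 14163 / 56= 252.91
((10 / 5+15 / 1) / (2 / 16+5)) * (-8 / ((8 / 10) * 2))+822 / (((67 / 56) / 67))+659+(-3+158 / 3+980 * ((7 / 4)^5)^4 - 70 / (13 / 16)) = 31279518041097815027179 / 439529773203456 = 71165868.50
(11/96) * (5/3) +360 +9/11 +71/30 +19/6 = 5806033/15840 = 366.54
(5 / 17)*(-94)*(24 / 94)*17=-120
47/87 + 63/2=5575/174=32.04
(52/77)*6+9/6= 855/154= 5.55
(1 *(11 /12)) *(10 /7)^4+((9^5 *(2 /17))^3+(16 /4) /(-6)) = 3954756865311189750 /11796113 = 335259323584.91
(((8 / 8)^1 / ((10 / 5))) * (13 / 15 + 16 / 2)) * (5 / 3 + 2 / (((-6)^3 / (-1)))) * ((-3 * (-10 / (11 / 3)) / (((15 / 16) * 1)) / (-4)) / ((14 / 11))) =-3439 / 270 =-12.74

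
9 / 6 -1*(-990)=991.50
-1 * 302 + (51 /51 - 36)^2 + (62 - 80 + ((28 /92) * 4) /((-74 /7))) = 904.88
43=43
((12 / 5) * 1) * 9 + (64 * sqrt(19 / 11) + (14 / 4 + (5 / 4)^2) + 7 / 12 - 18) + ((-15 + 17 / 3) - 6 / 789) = 84.02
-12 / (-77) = 0.16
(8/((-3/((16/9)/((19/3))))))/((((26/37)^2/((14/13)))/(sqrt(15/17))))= -613312 * sqrt(255)/6386679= -1.53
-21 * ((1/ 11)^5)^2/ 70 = -3/ 259374246010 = -0.00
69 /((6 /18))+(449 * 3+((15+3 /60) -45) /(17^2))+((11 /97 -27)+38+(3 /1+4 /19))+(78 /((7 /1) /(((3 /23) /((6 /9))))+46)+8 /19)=1538256113061 /980033680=1569.60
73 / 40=1.82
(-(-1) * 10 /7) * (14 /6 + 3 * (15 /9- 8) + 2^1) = -440 /21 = -20.95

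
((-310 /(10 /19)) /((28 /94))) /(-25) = 27683 /350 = 79.09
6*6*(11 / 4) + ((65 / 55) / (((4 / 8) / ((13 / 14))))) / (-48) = 365735 / 3696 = 98.95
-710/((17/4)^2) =-11360/289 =-39.31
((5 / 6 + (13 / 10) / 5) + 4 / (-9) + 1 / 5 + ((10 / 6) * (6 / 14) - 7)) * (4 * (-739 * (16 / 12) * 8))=809991296 / 4725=171426.73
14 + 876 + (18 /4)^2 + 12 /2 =3665 /4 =916.25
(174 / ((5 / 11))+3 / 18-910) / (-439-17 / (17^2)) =268787 / 223920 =1.20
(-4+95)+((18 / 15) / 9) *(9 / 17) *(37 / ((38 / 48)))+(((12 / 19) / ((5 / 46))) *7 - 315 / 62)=13006097 / 100130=129.89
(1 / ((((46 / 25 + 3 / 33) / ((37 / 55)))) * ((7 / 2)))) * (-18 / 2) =-0.90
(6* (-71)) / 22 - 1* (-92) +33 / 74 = 59489 / 814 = 73.08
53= 53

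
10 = 10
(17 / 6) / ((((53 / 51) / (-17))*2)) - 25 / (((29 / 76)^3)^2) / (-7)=1000853052620289 / 882717808364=1133.83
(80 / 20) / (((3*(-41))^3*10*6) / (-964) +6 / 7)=6748 / 195392481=0.00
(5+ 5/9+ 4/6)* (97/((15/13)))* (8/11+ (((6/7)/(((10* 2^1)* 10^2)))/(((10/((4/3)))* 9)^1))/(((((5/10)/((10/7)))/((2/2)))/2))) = 4449029936/11694375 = 380.44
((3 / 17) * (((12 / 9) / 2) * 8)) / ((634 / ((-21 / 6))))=-28 / 5389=-0.01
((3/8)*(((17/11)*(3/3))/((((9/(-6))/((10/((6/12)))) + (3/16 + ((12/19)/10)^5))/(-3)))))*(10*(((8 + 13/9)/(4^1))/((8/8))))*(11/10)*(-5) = 55905672734375/27856362582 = 2006.93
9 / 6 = 3 / 2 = 1.50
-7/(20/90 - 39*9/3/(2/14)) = 63/7369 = 0.01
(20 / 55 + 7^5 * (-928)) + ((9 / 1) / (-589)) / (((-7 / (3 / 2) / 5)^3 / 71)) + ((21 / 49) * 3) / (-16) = -15596894.38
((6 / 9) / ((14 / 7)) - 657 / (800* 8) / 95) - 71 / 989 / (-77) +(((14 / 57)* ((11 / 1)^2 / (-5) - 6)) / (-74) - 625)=-624.57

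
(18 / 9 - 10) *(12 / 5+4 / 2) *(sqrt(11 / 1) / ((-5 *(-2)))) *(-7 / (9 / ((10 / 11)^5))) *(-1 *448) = -100352000 *sqrt(11) / 131769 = -2525.86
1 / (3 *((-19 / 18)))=-6 / 19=-0.32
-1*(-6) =6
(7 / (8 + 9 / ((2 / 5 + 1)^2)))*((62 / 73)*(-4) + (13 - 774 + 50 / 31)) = -592080083 / 1396271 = -424.04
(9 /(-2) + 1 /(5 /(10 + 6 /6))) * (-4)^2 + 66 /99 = -542 /15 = -36.13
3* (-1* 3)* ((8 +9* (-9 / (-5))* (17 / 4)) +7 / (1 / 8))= -23913 / 20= -1195.65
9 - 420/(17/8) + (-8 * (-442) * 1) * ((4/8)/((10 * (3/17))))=813.22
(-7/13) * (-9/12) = 0.40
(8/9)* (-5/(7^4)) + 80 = 1728680/21609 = 80.00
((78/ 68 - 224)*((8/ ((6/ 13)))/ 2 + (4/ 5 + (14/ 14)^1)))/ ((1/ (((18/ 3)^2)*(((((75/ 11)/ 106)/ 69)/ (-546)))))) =5947945/ 41487446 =0.14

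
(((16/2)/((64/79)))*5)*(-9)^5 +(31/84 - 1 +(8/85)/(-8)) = -41633982853/14280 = -2915545.02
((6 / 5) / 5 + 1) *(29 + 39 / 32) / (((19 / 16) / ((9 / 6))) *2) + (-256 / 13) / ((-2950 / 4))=69054901 / 2914600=23.69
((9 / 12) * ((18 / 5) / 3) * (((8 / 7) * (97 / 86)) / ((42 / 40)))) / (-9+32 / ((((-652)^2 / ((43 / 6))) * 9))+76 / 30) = -4175052660 / 24435428927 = -0.17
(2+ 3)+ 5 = 10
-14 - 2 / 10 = -71 / 5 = -14.20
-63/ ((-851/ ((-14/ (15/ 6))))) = -1764/ 4255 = -0.41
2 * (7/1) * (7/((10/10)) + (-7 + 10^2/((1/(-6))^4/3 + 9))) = 777600/4999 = 155.55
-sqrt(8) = -2 * sqrt(2) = -2.83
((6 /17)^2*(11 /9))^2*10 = 19360 /83521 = 0.23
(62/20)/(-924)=-31/9240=-0.00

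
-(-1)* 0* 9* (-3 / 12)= 0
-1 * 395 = -395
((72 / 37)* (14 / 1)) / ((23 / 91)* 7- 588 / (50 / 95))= -65520 / 2682611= -0.02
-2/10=-1/5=-0.20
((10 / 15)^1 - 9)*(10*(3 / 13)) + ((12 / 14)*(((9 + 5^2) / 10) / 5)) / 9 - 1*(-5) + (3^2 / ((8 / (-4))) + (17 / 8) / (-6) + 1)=-1967803 / 109200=-18.02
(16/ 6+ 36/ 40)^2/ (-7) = -11449/ 6300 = -1.82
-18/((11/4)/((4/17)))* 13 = -3744/187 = -20.02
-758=-758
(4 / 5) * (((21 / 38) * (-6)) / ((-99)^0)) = -252 / 95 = -2.65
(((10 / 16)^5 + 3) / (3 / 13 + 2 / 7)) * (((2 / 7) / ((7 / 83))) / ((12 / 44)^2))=13242468811 / 48513024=272.97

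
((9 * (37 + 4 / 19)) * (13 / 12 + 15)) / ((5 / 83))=33976299 / 380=89411.31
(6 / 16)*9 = 27 / 8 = 3.38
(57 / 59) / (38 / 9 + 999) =0.00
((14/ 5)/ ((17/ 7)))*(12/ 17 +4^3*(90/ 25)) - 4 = 1896212/ 7225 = 262.45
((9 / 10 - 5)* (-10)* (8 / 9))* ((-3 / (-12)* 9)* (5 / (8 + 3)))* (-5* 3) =-559.09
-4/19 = -0.21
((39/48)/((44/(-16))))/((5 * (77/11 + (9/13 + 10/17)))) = -0.01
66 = 66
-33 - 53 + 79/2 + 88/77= -635/14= -45.36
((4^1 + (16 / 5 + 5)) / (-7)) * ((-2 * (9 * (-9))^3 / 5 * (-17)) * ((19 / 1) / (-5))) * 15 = -62825892138 / 175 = -359005097.93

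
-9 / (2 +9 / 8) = -72 / 25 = -2.88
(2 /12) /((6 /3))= 1 /12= 0.08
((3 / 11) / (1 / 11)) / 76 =3 / 76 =0.04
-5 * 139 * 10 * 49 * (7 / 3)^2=-16686950 / 9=-1854105.56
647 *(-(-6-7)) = 8411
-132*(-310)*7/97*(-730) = -209101200/97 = -2155682.47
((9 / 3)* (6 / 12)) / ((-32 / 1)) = -3 / 64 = -0.05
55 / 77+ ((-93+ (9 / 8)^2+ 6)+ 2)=-37193 / 448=-83.02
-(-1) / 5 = 1 / 5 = 0.20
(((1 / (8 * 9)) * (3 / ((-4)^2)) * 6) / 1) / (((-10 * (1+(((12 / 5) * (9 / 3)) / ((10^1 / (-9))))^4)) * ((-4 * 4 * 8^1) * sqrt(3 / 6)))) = 78125 * sqrt(2) / 11290839629824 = 0.00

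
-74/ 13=-5.69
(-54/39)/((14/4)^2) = -72/637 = -0.11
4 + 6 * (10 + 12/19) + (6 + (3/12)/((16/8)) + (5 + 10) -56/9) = 113123/1368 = 82.69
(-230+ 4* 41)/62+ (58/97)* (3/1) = 2193/3007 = 0.73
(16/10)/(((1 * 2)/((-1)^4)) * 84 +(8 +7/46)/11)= 4048/426915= 0.01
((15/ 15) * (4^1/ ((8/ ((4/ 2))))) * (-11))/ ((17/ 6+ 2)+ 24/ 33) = -726/ 367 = -1.98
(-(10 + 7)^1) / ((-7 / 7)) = 17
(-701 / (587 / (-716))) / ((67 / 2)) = 1003832 / 39329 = 25.52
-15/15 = -1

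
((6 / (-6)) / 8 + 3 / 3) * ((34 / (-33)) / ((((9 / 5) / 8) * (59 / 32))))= -38080 / 17523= -2.17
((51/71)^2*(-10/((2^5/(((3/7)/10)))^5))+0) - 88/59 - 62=-106493858355494293930537/1677292483442114560000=-63.49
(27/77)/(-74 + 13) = -27/4697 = -0.01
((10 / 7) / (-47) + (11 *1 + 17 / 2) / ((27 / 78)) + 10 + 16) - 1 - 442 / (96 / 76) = -1060487 / 3948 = -268.61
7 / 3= 2.33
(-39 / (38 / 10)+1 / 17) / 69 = -0.15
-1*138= -138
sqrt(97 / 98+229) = sqrt(45078) / 14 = 15.17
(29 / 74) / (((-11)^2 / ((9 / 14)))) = 261 / 125356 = 0.00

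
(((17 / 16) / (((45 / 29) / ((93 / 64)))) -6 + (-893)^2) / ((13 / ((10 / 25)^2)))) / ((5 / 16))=942210751 / 30000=31407.03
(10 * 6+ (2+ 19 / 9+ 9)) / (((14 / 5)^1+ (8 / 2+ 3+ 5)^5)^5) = 1028125 / 13415847754057150470143172365808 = 0.00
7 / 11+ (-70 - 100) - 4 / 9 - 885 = -104426 / 99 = -1054.81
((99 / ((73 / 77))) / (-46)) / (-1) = 2.27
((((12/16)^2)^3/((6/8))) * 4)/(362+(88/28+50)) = 1701/743936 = 0.00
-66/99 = -2/3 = -0.67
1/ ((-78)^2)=1/ 6084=0.00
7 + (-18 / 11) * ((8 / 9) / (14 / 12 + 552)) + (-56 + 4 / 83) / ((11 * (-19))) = 418284895 / 57574693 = 7.27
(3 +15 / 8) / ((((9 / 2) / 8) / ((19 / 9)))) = 494 / 27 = 18.30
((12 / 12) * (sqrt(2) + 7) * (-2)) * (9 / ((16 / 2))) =-63 / 4 - 9 * sqrt(2) / 4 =-18.93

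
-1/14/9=-0.01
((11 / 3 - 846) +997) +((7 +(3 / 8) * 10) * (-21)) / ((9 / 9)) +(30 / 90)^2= -2555 / 36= -70.97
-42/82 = -21/41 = -0.51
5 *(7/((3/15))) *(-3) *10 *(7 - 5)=-10500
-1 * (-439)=439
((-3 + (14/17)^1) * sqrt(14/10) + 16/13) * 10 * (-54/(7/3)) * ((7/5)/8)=-648/13 + 2997 * sqrt(35)/170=54.45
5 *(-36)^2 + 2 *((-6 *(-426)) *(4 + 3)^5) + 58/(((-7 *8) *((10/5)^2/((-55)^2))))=9623385043/112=85923080.74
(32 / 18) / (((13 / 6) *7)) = 32 / 273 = 0.12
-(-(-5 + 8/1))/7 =3/7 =0.43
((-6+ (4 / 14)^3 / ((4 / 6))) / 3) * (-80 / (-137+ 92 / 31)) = -338272 / 285033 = -1.19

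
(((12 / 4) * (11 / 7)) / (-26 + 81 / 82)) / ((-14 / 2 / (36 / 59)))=97416 / 5929441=0.02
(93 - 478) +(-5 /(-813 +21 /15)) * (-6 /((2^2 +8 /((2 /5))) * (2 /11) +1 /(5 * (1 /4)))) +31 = -354.01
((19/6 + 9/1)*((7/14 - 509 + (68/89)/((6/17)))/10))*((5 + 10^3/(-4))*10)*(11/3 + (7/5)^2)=204070758101/24030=8492332.84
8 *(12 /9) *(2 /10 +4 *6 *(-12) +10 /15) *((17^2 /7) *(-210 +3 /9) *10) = 50107569088 /189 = 265119413.16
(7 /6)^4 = 2401 /1296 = 1.85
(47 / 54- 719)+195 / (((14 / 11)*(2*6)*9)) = -1083667 / 1512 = -716.71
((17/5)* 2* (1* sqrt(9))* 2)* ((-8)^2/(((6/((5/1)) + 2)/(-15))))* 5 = -61200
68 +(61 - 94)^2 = 1157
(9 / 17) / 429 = 0.00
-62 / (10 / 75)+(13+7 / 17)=-7677 / 17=-451.59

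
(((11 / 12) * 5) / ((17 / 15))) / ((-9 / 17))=-275 / 36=-7.64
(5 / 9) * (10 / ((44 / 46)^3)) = 304175 / 47916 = 6.35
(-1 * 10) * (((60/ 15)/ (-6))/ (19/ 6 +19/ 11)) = 440/ 323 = 1.36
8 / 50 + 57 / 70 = 341 / 350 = 0.97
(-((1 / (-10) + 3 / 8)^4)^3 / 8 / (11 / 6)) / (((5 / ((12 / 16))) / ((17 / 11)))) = -3968425963953 / 1342177280000000000000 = -0.00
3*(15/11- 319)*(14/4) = -36687/11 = -3335.18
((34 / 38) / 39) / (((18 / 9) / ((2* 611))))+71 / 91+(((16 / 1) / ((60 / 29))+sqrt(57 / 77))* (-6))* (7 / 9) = -1656556 / 77805- 2* sqrt(4389) / 33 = -25.31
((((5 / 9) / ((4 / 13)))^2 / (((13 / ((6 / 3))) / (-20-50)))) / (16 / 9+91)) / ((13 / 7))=-0.20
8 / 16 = 1 / 2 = 0.50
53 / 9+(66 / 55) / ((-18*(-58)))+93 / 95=6.87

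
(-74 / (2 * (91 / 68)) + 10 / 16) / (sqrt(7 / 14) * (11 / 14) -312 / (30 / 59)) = 5410075 * sqrt(2) / 191866770316 + 162498980 / 3689745583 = 0.04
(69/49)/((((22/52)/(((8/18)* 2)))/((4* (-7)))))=-19136/231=-82.84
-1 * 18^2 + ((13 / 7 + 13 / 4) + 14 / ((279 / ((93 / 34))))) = -455183 / 1428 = -318.76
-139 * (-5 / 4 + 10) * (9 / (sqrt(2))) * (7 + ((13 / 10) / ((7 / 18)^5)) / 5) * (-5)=19044494667 * sqrt(2) / 19208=1402175.27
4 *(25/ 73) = 1.37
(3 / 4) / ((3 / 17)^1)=17 / 4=4.25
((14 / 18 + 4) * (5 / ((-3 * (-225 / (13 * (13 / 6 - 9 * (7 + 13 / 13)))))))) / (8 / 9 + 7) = -234221 / 57510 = -4.07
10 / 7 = 1.43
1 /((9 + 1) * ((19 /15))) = 3 /38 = 0.08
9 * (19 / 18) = 19 / 2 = 9.50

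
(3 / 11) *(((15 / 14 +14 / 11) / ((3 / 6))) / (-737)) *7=-1083 / 89177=-0.01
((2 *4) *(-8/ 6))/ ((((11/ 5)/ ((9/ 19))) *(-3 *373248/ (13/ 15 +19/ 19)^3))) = 1372/ 102843675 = 0.00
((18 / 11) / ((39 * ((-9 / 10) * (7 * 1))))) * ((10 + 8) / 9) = -40 / 3003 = -0.01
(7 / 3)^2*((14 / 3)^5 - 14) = 26186678 / 2187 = 11973.79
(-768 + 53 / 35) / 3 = -255.50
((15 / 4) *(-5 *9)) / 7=-675 / 28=-24.11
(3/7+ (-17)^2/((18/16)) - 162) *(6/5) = 2402/21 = 114.38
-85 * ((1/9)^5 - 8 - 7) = 1275.00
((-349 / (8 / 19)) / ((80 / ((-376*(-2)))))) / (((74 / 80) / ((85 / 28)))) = -26490845 / 1036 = -25570.31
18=18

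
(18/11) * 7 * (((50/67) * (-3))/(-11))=2.33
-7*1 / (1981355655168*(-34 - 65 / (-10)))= 7 / 54487280517120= 0.00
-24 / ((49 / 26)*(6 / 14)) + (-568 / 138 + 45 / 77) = -176635 / 5313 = -33.25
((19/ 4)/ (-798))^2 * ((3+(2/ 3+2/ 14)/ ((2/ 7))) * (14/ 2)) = 5/ 3456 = 0.00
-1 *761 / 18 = -761 / 18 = -42.28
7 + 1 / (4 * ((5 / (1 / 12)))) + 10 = 17.00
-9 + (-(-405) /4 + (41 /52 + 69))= 4213 /26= 162.04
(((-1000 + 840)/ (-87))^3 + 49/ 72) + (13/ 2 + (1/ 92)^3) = 6871468575407/ 512768384064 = 13.40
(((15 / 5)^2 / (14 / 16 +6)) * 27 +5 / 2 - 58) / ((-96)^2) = -739 / 337920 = -0.00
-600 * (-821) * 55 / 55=492600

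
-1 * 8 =-8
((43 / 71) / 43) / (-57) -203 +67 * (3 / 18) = -517567 / 2698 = -191.83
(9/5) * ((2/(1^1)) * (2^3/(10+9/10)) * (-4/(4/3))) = -864/109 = -7.93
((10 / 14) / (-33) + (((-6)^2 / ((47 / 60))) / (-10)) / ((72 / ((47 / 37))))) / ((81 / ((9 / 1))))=-878 / 76923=-0.01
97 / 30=3.23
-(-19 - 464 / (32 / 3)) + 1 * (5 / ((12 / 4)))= 64.17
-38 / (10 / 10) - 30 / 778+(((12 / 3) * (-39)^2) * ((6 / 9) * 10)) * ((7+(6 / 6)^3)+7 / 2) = 181430363 / 389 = 466401.96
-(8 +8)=-16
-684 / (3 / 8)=-1824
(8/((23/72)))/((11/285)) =164160/253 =648.85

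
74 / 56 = 37 / 28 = 1.32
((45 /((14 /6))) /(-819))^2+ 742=301080823 /405769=742.00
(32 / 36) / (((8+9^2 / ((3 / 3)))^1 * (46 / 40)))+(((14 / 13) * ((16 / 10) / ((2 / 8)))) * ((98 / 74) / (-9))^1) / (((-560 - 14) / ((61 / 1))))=23507584 / 201844435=0.12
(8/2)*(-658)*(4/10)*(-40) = 42112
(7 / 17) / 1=7 / 17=0.41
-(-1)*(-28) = -28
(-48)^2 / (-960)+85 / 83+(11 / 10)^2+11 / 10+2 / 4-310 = -2561097 / 8300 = -308.57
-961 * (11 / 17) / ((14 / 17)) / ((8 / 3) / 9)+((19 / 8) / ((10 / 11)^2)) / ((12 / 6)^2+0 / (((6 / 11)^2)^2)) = -57067307 / 22400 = -2547.65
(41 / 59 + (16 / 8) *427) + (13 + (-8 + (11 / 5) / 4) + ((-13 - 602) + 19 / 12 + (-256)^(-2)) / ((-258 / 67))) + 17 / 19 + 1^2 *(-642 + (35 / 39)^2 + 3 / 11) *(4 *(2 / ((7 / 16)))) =-13194930275885217499 / 1233254427525120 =-10699.28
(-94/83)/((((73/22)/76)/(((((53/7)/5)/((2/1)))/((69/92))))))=-16659808/636195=-26.19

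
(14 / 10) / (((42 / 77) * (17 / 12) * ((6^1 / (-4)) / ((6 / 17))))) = -616 / 1445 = -0.43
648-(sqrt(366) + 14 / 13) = 627.79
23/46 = 1/2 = 0.50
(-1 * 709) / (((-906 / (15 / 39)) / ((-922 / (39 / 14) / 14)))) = -1634245 / 229671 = -7.12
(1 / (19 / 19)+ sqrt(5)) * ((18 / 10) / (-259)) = -9 * sqrt(5) / 1295 - 9 / 1295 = -0.02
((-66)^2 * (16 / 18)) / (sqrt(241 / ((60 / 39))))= 7744 * sqrt(15665) / 3133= 309.36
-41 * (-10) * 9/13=3690/13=283.85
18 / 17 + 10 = 188 / 17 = 11.06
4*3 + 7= 19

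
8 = 8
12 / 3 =4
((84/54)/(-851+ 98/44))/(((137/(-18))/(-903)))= -556248/2558201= -0.22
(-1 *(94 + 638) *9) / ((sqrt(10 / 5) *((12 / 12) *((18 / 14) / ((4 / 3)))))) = -3416 *sqrt(2) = -4830.95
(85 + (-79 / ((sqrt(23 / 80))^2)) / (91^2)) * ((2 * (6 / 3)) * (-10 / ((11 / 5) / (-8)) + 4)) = 2612824560 / 190463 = 13718.28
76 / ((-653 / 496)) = -37696 / 653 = -57.73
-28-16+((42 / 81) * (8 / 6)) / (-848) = -377791 / 8586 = -44.00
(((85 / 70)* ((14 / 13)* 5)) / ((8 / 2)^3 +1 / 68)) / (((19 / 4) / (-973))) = -22495760 / 1075191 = -20.92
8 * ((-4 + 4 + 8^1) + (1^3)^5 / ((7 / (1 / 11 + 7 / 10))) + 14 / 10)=5860 / 77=76.10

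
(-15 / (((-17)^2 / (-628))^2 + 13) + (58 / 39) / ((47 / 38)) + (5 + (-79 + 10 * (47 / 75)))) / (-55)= 1077119835076 / 875496446825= 1.23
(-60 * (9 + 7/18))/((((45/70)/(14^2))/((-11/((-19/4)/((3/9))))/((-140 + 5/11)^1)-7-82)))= 7222724371408/472473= 15287062.69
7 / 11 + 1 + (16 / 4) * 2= 106 / 11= 9.64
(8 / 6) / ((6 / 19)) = 38 / 9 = 4.22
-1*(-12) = 12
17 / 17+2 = 3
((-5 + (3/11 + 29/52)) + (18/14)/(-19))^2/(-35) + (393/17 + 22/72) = 710042153429723/30992371890480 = 22.91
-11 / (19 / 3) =-33 / 19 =-1.74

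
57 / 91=0.63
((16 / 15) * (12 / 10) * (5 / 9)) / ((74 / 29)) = 464 / 1665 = 0.28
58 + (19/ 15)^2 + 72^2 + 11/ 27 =3539708/ 675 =5244.01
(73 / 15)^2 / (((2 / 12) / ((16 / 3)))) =170528 / 225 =757.90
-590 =-590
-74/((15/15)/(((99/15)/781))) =-222/355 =-0.63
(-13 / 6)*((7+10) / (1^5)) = -221 / 6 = -36.83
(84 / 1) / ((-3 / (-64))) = 1792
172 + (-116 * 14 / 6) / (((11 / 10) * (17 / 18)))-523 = -611.53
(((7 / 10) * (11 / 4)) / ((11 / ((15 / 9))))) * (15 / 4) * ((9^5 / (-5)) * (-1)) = 413343 / 32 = 12916.97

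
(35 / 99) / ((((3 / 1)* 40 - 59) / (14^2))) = 1.14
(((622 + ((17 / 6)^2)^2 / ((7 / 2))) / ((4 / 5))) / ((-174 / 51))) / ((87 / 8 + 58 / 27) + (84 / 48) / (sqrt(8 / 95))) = -23951007685 / 1044325212 + 2222258445 * sqrt(190) / 2884326776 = -12.31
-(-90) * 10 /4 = 225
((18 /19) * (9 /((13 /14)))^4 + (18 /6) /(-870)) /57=1315686760061 /8970153270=146.67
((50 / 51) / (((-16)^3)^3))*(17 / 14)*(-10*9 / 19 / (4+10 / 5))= 0.00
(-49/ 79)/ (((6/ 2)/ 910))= -188.14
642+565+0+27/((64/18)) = 38867/32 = 1214.59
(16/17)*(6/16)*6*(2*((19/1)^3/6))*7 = 576156/17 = 33891.53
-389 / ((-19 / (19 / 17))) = 389 / 17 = 22.88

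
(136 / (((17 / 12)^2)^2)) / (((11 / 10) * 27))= 61440 / 54043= 1.14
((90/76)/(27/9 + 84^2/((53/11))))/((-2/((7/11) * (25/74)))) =-5565/64152968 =-0.00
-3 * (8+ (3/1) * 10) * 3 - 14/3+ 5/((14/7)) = -2065/6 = -344.17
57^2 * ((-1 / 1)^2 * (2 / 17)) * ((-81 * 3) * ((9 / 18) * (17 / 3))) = -263169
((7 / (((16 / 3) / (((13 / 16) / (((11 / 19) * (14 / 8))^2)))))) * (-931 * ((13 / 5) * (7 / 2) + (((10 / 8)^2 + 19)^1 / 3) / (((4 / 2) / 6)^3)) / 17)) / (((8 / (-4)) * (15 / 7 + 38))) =203599558617 / 1479723520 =137.59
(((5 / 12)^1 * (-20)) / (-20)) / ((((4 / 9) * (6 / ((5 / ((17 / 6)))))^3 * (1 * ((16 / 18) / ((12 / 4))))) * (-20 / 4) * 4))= -10125 / 2515456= -0.00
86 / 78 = 1.10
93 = 93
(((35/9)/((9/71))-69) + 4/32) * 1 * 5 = -123755/648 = -190.98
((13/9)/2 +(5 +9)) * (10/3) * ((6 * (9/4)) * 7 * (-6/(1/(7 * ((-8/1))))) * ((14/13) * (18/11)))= 392666400/143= 2745918.88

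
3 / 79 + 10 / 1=793 / 79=10.04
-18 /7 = -2.57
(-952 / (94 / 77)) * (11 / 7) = -57596 / 47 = -1225.45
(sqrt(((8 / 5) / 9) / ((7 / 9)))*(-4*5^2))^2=16000 / 7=2285.71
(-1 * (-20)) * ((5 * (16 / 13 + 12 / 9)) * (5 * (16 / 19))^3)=5120000000 / 267501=19140.12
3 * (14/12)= 7/2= 3.50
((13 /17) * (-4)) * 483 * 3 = -4432.24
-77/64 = -1.20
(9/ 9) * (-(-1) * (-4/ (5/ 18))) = -72/ 5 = -14.40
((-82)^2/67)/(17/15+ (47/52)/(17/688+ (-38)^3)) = 5499951239380/62109393357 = 88.55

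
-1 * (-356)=356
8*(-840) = -6720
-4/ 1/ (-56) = 1/ 14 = 0.07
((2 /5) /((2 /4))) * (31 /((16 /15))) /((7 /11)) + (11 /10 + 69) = 14929 /140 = 106.64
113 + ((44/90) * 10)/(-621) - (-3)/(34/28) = 10970459/95013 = 115.46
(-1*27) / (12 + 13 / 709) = -19143 / 8521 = -2.25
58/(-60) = -0.97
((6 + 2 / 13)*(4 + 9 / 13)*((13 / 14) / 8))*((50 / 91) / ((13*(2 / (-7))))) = -7625 / 15379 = -0.50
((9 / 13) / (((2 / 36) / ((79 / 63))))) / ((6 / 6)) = 1422 / 91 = 15.63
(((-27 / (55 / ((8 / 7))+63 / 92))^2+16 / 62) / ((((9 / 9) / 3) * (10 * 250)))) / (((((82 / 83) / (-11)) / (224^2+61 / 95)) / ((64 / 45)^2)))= -1047563608421877673984 / 1369560065476640625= -764.89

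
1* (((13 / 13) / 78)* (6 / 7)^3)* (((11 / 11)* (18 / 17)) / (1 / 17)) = 648 / 4459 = 0.15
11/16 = 0.69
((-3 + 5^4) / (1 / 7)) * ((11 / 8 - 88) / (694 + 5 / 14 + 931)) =-3520209 / 15170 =-232.05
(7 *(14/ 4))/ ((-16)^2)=49/ 512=0.10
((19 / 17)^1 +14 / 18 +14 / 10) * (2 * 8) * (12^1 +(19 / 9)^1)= 5122672 / 6885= 744.03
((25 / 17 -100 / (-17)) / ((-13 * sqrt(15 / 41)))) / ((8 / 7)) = -175 * sqrt(615) / 5304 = -0.82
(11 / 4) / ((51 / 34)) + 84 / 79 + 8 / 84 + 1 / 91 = 43175 / 14378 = 3.00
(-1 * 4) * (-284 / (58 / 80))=45440 / 29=1566.90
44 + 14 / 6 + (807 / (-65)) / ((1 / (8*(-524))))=10157867 / 195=52091.63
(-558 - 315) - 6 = -879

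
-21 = -21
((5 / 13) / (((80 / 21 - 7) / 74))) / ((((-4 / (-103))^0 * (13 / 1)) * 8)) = -3885 / 45292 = -0.09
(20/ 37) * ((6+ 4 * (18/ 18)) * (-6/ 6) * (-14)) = 2800/ 37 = 75.68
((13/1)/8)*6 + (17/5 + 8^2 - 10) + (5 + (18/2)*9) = 3063/20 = 153.15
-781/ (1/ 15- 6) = 11715/ 89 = 131.63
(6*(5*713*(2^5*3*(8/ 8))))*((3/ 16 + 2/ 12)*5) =3636300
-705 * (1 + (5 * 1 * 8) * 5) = -141705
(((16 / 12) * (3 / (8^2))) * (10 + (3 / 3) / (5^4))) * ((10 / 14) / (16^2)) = 893 / 512000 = 0.00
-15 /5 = -3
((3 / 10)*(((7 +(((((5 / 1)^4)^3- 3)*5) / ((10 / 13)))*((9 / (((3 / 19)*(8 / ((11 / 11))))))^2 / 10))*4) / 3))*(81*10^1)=417626582145147 / 160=2610166138407.17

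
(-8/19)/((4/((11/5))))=-22/95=-0.23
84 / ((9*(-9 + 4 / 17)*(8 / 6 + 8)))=-0.11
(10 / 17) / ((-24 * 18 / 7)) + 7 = 25669 / 3672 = 6.99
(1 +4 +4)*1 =9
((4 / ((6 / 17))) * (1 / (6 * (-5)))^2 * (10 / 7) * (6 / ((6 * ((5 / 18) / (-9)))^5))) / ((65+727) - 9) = -2007666 / 3171875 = -0.63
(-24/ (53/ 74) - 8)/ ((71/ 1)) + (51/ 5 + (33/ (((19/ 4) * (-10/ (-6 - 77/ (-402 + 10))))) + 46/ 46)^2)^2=9503406855189900843/ 7535650643987200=1261.13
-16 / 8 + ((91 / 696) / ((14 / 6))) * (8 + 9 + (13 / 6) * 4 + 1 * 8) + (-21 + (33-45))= -23047 / 696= -33.11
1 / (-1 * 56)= -1 / 56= -0.02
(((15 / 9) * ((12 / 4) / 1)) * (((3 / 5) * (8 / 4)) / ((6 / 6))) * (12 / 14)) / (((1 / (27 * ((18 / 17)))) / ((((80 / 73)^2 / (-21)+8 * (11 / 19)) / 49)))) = 56724318144 / 4132762067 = 13.73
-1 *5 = -5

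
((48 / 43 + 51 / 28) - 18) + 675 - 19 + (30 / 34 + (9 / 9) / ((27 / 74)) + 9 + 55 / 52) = 1175738674 / 1796067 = 654.62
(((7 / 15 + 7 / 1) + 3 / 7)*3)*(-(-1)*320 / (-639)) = -53056 / 4473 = -11.86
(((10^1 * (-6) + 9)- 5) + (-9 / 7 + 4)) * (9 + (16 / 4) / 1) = -4849 / 7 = -692.71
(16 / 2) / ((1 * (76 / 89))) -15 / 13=2029 / 247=8.21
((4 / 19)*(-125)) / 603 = -500 / 11457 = -0.04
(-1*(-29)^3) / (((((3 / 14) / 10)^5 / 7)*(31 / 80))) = 734551414016000000 / 7533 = 97511139521571.75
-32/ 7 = -4.57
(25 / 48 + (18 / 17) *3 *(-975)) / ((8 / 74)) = -93490675 / 3264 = -28642.98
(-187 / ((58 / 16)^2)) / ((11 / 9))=-9792 / 841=-11.64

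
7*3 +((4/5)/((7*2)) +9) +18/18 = 1087/35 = 31.06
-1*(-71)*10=710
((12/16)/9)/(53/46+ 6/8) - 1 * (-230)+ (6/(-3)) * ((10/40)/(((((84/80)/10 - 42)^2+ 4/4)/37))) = 8483629846493/36880011525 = 230.03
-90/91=-0.99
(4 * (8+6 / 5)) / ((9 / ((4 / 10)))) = 368 / 225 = 1.64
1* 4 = 4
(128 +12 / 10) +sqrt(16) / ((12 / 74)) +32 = 2788 / 15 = 185.87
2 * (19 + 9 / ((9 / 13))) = 64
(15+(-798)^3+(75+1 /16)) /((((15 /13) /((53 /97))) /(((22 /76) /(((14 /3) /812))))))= -1787057328005521 /147440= -12120573304.43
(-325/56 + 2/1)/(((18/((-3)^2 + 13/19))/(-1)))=1633/798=2.05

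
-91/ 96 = -0.95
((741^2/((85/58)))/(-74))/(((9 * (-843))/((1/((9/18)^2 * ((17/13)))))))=92001572/45070995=2.04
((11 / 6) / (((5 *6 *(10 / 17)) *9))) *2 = 187 / 8100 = 0.02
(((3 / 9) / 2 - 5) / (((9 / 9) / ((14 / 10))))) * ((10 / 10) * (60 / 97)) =-406 / 97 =-4.19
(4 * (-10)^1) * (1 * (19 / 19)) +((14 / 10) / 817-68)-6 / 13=-5759759 / 53105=-108.46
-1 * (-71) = 71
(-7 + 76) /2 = 69 /2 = 34.50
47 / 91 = 0.52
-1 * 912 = -912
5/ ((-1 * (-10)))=0.50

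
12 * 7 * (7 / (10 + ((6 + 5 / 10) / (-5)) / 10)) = 2800 / 47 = 59.57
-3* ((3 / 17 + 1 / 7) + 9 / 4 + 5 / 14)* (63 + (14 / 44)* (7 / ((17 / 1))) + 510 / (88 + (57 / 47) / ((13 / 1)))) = -165656063271 / 273775480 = -605.08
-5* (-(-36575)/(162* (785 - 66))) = -182875/116478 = -1.57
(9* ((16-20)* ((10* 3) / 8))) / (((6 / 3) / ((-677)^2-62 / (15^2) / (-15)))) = -1546860437 / 50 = -30937208.74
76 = 76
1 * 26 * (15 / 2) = 195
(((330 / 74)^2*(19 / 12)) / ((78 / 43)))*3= 7414275 / 142376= 52.08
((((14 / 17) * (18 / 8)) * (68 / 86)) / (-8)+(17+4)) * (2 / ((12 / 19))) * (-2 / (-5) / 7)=6479 / 1720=3.77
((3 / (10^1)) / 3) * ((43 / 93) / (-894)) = -0.00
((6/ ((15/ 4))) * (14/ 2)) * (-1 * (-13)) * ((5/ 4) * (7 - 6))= 182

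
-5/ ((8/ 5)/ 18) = -225/ 4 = -56.25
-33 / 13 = -2.54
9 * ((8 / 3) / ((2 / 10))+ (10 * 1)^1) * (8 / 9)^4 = 131.10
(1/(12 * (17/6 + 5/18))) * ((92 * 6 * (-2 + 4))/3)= 69/7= 9.86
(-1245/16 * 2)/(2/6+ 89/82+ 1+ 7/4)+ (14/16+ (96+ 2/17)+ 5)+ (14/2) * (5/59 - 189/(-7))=254.25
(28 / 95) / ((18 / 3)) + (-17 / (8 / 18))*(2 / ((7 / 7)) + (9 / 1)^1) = -479599 / 1140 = -420.70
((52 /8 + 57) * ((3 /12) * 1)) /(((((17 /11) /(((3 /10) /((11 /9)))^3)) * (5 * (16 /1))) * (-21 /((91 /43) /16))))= -10832211 /905738240000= -0.00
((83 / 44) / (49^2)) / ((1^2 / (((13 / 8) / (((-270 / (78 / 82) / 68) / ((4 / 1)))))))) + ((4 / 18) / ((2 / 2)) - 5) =-4.78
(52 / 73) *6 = 312 / 73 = 4.27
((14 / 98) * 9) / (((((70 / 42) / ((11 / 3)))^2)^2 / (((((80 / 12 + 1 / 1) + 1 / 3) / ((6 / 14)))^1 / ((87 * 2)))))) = 58564 / 18125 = 3.23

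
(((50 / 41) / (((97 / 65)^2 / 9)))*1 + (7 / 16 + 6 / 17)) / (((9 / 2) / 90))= 3000401675 / 26232292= 114.38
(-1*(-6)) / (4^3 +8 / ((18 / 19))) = 27 / 326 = 0.08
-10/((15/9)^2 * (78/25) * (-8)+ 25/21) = 70/477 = 0.15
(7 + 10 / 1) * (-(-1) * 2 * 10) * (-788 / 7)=-267920 / 7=-38274.29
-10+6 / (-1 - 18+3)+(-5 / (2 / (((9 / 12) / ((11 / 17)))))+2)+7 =-47 / 11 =-4.27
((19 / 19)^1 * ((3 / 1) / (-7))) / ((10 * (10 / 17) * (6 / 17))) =-289 / 1400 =-0.21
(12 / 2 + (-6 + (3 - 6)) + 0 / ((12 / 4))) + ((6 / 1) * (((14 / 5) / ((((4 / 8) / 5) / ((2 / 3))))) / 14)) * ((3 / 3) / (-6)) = -13 / 3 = -4.33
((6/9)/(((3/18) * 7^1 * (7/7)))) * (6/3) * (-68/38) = -272/133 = -2.05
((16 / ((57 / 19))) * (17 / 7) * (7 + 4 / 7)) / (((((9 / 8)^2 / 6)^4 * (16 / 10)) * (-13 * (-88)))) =302325432320 / 11171421261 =27.06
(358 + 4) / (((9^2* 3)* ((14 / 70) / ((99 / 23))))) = 19910 / 621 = 32.06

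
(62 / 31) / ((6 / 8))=8 / 3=2.67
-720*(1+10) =-7920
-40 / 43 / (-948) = 10 / 10191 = 0.00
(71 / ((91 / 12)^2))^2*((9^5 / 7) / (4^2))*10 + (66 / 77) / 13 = 3857783126622 / 480024727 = 8036.63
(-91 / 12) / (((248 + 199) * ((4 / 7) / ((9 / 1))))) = -637 / 2384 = -0.27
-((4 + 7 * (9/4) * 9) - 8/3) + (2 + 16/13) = -21817/156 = -139.85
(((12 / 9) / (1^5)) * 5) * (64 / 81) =1280 / 243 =5.27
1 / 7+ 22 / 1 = 155 / 7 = 22.14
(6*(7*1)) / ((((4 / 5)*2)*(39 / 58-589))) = -3045 / 68246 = -0.04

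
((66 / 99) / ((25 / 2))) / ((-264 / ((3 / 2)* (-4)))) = 1 / 825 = 0.00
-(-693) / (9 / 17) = 1309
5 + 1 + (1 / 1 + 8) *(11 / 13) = 177 / 13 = 13.62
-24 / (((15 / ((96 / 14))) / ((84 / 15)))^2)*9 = -884736 / 625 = -1415.58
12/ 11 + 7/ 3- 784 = -25759/ 33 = -780.58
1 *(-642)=-642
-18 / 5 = -3.60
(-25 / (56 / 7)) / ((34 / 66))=-825 / 136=-6.07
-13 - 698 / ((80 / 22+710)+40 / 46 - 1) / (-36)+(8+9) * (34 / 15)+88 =1844964191 / 16246530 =113.56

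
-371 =-371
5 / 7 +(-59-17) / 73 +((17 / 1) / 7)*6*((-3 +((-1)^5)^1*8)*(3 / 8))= -123527 / 2044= -60.43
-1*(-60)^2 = -3600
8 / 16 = 1 / 2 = 0.50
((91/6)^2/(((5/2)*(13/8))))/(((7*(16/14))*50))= 637/4500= 0.14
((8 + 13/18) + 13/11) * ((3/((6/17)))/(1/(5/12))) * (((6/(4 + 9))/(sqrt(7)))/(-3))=-166685 * sqrt(7)/216216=-2.04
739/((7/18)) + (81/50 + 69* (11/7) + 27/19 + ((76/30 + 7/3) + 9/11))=442727249/219450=2017.44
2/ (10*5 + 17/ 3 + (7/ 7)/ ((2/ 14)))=3/ 94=0.03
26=26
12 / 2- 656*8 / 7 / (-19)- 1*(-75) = 16021 / 133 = 120.46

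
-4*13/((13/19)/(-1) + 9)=-494/79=-6.25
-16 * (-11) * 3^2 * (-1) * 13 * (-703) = 14476176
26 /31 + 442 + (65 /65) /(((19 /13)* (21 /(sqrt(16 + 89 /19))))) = 13* sqrt(7467) /7581 + 13728 /31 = 442.99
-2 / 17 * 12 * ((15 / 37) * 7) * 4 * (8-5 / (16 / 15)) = -33390 / 629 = -53.08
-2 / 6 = -1 / 3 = -0.33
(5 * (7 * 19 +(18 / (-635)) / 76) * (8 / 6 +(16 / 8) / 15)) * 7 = 247114637 / 36195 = 6827.31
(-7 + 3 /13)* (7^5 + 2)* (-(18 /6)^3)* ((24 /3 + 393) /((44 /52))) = 1455928344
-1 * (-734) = 734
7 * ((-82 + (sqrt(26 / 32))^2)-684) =-85701 / 16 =-5356.31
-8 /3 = -2.67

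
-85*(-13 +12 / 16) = 1041.25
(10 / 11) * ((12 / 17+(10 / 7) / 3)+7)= 29210 / 3927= 7.44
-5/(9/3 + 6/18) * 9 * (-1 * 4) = 54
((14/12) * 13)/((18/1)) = 0.84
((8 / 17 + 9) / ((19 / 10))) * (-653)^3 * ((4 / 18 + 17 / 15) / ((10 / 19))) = -2734609101217 / 765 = -3574652419.89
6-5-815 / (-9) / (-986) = 8059 / 8874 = 0.91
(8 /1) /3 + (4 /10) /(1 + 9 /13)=479 /165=2.90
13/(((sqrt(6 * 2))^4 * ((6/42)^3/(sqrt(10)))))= 4459 * sqrt(10)/144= 97.92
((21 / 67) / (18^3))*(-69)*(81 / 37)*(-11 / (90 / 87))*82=2105719 / 297480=7.08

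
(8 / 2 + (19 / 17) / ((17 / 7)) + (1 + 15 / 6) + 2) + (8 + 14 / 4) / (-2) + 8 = 14115 / 1156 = 12.21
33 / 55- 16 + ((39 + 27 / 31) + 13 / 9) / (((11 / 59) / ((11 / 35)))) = 54.25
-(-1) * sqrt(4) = 2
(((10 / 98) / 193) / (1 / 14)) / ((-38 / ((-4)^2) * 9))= -80 / 231021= -0.00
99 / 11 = 9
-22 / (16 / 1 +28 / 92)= -506 / 375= -1.35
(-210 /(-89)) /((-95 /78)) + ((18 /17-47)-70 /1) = -3388653 /28747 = -117.88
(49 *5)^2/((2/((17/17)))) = 60025/2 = 30012.50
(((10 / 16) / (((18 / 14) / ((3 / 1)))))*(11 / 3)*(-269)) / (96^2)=-0.16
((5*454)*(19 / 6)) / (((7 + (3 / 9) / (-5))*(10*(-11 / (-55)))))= 107825 / 208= 518.39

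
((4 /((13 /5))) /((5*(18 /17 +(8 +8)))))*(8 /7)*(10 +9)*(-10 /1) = -10336 /2639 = -3.92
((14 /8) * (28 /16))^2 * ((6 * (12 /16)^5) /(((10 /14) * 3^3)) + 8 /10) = 5371037 /655360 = 8.20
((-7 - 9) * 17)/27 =-272/27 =-10.07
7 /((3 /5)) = 35 /3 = 11.67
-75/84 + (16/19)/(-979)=-465473/520828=-0.89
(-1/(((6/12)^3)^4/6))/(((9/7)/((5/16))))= -17920/3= -5973.33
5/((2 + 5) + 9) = 0.31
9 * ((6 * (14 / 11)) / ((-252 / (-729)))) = 2187 / 11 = 198.82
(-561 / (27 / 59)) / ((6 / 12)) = -22066 / 9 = -2451.78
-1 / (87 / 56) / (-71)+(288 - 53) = 1451651 / 6177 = 235.01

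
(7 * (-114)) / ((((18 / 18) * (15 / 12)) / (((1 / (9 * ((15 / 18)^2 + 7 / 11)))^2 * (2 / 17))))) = -12359424 / 23606965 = -0.52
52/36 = 13/9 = 1.44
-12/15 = -4/5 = -0.80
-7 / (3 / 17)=-119 / 3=-39.67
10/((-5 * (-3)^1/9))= 6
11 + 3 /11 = 124 /11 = 11.27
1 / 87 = 0.01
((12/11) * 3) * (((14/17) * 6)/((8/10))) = 3780/187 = 20.21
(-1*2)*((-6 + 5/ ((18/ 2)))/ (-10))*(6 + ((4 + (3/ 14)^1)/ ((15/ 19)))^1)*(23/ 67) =-383341/ 90450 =-4.24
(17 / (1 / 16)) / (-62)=-136 / 31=-4.39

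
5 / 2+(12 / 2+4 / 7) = 127 / 14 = 9.07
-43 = -43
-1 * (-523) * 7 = 3661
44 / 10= 22 / 5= 4.40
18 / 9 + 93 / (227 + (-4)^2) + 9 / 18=467 / 162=2.88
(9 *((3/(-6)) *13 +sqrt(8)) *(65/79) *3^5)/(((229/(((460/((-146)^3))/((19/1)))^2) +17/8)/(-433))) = 42330077185500/31626921059017503223-13024639134000 *sqrt(2)/31626921059017503223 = 0.00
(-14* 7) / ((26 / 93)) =-4557 / 13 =-350.54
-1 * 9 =-9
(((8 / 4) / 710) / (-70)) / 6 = -1 / 149100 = -0.00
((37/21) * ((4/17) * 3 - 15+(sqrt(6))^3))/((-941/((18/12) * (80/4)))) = 89910/111979 - 2220 * sqrt(6)/6587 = -0.02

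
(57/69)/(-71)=-0.01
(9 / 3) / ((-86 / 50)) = -75 / 43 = -1.74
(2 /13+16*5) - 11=899 /13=69.15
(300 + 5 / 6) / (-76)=-95 / 24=-3.96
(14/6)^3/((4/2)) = 343/54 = 6.35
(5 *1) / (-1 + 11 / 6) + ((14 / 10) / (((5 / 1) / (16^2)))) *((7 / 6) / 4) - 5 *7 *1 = -607 / 75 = -8.09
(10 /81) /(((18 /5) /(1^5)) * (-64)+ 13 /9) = -50 /92727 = -0.00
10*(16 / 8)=20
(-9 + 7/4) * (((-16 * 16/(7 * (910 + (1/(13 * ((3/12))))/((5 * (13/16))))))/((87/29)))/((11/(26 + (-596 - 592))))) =-130170560/12688731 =-10.26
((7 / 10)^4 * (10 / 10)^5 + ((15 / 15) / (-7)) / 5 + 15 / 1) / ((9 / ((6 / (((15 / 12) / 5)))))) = 1064807 / 26250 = 40.56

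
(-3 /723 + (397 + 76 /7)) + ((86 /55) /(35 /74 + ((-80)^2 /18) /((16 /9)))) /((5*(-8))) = 130557045581 /320108250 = 407.85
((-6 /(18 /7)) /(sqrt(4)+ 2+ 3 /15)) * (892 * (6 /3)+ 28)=-3020 /3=-1006.67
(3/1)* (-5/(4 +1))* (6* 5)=-90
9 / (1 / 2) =18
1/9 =0.11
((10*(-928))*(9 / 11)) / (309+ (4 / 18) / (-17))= -2555712 / 104005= -24.57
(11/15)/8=11/120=0.09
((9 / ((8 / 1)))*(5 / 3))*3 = 45 / 8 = 5.62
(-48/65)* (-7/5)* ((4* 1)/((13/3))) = 4032/4225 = 0.95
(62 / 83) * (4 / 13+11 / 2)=4681 / 1079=4.34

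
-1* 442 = -442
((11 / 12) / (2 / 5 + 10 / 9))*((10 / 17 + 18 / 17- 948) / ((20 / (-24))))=199089 / 289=688.89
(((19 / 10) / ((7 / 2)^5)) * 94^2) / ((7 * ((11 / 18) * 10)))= 24175296 / 32353475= 0.75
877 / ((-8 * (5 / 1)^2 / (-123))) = 107871 / 200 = 539.36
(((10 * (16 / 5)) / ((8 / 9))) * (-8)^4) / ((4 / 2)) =73728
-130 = -130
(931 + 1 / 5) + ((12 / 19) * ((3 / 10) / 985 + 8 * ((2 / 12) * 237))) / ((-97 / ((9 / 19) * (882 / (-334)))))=26893248836082 / 28800607075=933.77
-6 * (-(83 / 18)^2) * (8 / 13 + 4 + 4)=1099.10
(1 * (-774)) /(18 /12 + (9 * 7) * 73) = -516 /3067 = -0.17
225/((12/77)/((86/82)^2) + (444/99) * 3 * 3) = 10677975/1922288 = 5.55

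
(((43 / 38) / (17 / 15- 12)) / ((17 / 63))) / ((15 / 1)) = -2709 / 105298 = -0.03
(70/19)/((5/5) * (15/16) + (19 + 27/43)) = 48160/268831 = 0.18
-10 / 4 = -5 / 2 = -2.50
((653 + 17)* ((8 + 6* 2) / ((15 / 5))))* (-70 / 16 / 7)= -8375 / 3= -2791.67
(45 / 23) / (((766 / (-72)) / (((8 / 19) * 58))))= -751680 / 167371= -4.49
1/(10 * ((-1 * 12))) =-0.01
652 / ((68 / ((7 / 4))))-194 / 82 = 40185 / 2788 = 14.41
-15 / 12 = -5 / 4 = -1.25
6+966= 972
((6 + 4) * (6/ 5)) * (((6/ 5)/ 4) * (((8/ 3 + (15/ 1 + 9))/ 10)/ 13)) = 48/ 65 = 0.74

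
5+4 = 9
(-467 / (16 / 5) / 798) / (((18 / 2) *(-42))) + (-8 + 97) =429543391 / 4826304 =89.00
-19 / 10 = -1.90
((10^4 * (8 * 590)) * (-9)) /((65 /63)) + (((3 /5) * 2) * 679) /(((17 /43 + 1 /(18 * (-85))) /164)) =-138873560824656 /337571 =-411390672.85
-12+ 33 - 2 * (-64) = 149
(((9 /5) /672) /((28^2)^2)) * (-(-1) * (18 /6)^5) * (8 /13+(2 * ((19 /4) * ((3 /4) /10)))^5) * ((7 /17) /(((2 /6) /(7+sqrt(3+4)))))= 74437599672567 * sqrt(7) /71218745049088000000+74437599672567 /10174106435584000000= 0.00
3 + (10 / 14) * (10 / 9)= 239 / 63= 3.79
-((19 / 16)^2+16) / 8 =-4457 / 2048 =-2.18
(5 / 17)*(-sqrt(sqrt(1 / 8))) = -0.17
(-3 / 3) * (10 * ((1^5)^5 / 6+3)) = -95 / 3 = -31.67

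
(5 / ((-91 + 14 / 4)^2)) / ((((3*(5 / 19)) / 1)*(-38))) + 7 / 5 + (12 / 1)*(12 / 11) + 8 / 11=15379853 / 1010625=15.22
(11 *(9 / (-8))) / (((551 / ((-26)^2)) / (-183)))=3061773 / 1102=2778.38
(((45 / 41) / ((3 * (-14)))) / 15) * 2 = -1 / 287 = -0.00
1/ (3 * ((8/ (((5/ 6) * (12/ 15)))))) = 1/ 36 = 0.03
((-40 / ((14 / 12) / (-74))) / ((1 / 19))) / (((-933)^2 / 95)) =10685600 / 2031141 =5.26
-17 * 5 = -85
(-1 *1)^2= 1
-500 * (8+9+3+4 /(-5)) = -9600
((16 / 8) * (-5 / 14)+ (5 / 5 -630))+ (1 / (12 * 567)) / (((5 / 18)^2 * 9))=-425057 / 675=-629.71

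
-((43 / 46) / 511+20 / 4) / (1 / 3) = -352719 / 23506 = -15.01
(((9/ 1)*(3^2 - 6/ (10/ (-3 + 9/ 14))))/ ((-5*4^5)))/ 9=-729/ 358400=-0.00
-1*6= -6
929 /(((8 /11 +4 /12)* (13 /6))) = 404.27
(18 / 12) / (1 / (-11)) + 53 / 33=-983 / 66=-14.89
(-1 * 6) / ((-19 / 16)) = 96 / 19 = 5.05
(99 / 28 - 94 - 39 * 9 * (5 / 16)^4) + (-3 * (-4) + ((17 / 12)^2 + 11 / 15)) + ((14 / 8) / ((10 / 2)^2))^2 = -204029534273 / 2580480000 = -79.07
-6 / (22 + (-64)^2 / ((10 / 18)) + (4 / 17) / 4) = -170 / 209521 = -0.00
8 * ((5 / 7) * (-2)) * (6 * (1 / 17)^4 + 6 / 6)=-6682160 / 584647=-11.43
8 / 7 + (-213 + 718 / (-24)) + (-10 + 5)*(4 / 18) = -61207 / 252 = -242.88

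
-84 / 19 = -4.42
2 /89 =0.02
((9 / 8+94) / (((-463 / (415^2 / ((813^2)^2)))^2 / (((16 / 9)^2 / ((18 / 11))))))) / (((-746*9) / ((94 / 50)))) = -3734371887855400 / 100130230601700891801824431758206997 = -0.00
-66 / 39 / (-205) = 22 / 2665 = 0.01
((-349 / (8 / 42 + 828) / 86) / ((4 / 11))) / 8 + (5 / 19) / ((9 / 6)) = 474032557 / 2728178688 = 0.17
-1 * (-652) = 652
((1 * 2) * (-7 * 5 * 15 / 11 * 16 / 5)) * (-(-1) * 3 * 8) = -80640 / 11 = -7330.91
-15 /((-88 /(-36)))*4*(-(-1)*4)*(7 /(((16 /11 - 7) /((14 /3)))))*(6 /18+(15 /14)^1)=49560 /61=812.46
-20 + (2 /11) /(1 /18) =-184 /11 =-16.73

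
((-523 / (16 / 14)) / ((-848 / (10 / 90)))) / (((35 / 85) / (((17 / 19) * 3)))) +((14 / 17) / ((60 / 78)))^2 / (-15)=4392797599 / 13969104000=0.31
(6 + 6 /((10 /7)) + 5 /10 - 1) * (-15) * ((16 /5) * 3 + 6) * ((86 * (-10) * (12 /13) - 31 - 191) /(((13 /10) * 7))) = 253381.05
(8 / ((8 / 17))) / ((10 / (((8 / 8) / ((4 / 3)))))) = 1.28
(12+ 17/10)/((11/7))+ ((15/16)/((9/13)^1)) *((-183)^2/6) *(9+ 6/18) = 93129533/1320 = 70552.68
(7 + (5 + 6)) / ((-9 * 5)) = -2 / 5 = -0.40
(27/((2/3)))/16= 2.53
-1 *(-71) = 71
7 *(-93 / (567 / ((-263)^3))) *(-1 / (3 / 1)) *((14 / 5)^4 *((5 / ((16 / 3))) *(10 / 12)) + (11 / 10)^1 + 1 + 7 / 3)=-2218519727438 / 6075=-365188432.50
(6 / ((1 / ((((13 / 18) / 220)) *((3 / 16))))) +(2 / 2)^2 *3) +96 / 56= 116251 / 24640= 4.72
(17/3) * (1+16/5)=119/5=23.80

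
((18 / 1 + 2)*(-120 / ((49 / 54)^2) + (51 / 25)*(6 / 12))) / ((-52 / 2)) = 17373549 / 156065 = 111.32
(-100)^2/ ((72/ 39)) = 16250/ 3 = 5416.67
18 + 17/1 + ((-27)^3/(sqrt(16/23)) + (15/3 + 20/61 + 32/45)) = 112652/2745-19683 * sqrt(23)/4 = -23558.05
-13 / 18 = -0.72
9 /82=0.11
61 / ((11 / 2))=122 / 11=11.09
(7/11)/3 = 7/33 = 0.21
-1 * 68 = -68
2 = 2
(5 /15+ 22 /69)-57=-1296 /23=-56.35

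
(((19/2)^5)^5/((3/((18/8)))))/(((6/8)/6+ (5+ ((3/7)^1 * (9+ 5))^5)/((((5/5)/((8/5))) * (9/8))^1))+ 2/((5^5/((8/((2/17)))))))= 7853329323696607554651435867417103125/41774561804419072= 187993098777779459930.79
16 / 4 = 4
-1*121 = -121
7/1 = 7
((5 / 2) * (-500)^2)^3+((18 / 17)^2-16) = 70556640624999995700 / 289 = 244140624999999985.12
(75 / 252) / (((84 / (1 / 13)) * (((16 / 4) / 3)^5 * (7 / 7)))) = 675 / 10436608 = 0.00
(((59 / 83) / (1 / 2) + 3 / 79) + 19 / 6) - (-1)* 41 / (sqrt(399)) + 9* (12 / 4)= 41* sqrt(399) / 399 + 1244243 / 39342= 33.68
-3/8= -0.38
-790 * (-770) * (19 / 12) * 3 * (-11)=-31783675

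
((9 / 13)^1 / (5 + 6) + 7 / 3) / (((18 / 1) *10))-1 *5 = -96268 / 19305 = -4.99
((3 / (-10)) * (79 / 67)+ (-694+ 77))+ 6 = -409607 / 670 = -611.35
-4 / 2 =-2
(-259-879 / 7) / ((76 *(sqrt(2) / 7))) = -673 *sqrt(2) / 38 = -25.05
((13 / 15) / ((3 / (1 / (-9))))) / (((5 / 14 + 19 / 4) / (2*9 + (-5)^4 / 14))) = -1754 / 4455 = -0.39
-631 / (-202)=631 / 202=3.12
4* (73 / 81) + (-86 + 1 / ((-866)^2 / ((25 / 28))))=-140145775607 / 1700900208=-82.40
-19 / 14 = -1.36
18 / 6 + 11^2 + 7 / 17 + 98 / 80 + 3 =87473 / 680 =128.64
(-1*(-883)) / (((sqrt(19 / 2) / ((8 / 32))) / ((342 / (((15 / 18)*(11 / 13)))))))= 309933*sqrt(38) / 55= 34737.37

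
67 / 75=0.89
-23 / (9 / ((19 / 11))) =-4.41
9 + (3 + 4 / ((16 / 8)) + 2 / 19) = 268 / 19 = 14.11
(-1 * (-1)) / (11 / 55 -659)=-5 / 3294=-0.00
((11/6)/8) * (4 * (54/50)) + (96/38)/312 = 24653/24700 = 1.00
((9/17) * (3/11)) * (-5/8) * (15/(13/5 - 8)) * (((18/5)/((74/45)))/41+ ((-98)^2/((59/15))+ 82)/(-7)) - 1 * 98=-10384987979/55133848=-188.36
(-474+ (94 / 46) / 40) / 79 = -436033 / 72680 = -6.00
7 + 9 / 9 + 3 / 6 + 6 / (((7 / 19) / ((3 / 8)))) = 409 / 28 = 14.61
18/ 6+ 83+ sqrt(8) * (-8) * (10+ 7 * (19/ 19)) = 86 - 272 * sqrt(2) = -298.67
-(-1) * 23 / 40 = 23 / 40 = 0.58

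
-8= -8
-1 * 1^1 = -1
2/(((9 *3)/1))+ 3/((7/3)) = 257/189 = 1.36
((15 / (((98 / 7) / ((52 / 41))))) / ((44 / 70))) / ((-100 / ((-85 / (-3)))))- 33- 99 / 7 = -603055 / 12628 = -47.76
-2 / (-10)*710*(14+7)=2982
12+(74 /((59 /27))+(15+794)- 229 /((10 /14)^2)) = 598886 /1475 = 406.02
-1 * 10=-10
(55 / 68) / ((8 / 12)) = 165 / 136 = 1.21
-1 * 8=-8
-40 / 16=-2.50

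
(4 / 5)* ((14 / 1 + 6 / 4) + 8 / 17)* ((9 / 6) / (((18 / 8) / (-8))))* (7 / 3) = -40544 / 255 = -159.00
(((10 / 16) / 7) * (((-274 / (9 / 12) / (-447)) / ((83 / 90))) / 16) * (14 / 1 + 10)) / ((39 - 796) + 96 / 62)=-0.00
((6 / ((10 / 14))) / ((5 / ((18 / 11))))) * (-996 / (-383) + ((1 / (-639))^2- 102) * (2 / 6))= -7499624188 / 86881635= -86.32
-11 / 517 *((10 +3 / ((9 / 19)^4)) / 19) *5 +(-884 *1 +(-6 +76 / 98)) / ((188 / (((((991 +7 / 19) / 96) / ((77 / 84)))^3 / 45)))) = -277117790634443971 / 1839253413218760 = -150.67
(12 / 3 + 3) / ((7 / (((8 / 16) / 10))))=0.05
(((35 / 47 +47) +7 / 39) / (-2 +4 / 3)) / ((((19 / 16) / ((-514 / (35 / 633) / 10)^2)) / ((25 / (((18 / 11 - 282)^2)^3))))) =-1385696322459889 / 514574627981809973760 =-0.00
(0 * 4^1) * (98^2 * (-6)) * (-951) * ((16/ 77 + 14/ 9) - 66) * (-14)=0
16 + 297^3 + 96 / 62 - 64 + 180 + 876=812171559 / 31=26199082.55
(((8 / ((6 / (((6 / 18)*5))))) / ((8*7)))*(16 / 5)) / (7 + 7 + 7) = 8 / 1323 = 0.01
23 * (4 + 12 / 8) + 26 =305 / 2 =152.50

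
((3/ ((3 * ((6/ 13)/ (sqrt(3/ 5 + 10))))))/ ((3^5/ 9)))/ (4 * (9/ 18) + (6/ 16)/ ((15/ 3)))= 0.13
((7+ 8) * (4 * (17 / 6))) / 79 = 170 / 79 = 2.15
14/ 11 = 1.27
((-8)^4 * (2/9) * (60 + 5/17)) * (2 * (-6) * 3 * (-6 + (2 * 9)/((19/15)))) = -5239603200/323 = -16221681.73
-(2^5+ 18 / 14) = -233 / 7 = -33.29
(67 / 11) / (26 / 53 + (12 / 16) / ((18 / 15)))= 28408 / 5203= 5.46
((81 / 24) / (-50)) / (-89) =27 / 35600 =0.00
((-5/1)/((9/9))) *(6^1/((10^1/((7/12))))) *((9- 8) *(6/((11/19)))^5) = -33694755192/161051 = -209217.92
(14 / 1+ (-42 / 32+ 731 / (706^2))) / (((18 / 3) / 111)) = 936046387 / 3987488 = 234.75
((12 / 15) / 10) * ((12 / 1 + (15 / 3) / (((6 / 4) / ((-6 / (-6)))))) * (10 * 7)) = 1288 / 15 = 85.87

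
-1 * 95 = -95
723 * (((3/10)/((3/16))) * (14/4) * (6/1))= 121464/5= 24292.80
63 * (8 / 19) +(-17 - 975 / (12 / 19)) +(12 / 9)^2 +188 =-919601 / 684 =-1344.45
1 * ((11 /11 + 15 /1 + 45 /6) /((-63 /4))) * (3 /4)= -47 /42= -1.12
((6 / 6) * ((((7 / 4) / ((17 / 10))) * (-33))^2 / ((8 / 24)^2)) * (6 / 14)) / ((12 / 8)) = 1715175 / 578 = 2967.43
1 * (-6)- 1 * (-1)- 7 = -12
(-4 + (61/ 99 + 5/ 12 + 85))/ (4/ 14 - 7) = -227395/ 18612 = -12.22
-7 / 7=-1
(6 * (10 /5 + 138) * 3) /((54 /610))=85400 /3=28466.67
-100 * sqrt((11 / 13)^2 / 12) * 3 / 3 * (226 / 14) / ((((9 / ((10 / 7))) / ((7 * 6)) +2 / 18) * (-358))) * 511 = 136108500 * sqrt(3) / 109369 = 2155.52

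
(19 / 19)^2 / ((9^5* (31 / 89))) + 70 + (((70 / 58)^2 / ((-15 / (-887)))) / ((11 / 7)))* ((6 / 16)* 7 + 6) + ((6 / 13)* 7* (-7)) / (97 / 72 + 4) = 4742129043083437 / 8805748259880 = 538.53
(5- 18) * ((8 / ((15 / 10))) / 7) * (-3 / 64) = 13 / 28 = 0.46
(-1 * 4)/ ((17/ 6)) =-24/ 17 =-1.41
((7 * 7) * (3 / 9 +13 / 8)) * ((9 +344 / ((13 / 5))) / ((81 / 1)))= 4230611 / 25272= 167.40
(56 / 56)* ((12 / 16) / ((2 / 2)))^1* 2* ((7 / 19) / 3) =7 / 38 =0.18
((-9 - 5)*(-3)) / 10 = 21 / 5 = 4.20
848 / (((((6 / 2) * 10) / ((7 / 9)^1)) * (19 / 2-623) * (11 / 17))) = -100912 / 1822095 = -0.06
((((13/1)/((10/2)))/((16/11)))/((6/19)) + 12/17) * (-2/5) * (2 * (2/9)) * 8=-103898/11475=-9.05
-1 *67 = -67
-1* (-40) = 40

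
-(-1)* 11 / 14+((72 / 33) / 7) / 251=30419 / 38654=0.79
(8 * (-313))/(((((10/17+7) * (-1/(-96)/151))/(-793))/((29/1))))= 4730220182272/43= 110005120517.95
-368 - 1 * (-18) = -350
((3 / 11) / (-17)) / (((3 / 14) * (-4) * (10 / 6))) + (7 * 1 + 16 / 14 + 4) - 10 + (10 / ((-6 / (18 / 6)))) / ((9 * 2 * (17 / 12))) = 4523 / 2310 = 1.96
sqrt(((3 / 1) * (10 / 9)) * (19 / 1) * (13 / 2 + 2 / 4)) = sqrt(3990) / 3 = 21.06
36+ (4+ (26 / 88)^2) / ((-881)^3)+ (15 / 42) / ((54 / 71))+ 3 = 9875460386862359 / 250204365213264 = 39.47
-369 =-369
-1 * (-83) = 83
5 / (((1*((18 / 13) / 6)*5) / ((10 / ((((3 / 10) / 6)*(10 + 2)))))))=650 / 9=72.22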